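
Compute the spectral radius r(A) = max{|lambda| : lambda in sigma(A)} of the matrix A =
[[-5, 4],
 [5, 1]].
r(A) = (4 + sqrt(116))/2 ≈ 7.3852

The eigenvalues of A are the roots of its characteristic polynomial. With M = A (coefficients from the trace and determinant):
  p(λ) = det(λ I - M) = λ^2 + 4λ - 25.
For λ^2 + 4λ - 25 the discriminant is 116. It is nonnegative but not a perfect square, so the roots are real and irrational: λ = (-4 ± sqrt(116))/2 ≈ 3.3852, -7.3852.
Thus the eigenvalues (to 4 decimals) are 3.3852 (modulus 3.3852); -7.3852 (modulus 7.3852). The spectral radius is the largest modulus: r(A) = (4 + sqrt(116))/2 ≈ 7.3852. (Cross-check: r(A) ≤ ||A||_2 ≈ 7.4699; equality holds whenever A is normal, though it can also hold for some non-normal A.)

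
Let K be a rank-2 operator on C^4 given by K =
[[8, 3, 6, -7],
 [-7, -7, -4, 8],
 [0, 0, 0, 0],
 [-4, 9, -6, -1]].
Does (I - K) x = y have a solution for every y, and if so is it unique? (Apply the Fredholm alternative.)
(I - K) is invertible (det(I - K) = -135 ≠ 0), so for every y in C^4 the equation (I - K) x = y has a unique solution.

K has rank 2 and factors as K = U V^T = u1 v1^T + u2 v2^T with u1 = (-3, 2, 0, 3), v1 = (-2, 1, -2, 1), u2 = (2, -3, 0, 2), v2 = (1, 3, 0, -2) (multiplying out reproduces the displayed K). The nonzero eigenvalues of U V^T coincide with those of the 2 x 2 matrix G = V^T U = [[v1·u1, v1·u2], [v2·u1, v2·u2]] = [[11, -5], [-3, -11]], and by the Sylvester determinant identity det(I_4 - U V^T) = det(I_2 - V^T U) = det([[-10, 5], [3, 12]]) = (-10)(12) - (5)(3) = -135. (Direct check: I - K =
[[-7, -3, -6, 7],
 [7, 8, 4, -8],
 [0, 0, 1, 0],
 [4, -9, 6, 2]]
has determinant -135.) The finite-dimensional Fredholm alternative says: either (I - K) is invertible, or ker(I - K) ≠ {0} and then range(I - K) = ker((I - K)^*)^⊥, with dim ker(I - K) = dim ker((I - K)^*). Since det(I - K) ≠ 0, 1 is not an eigenvalue of K and ker(I - K) = {0}, so we are in the first case: for every y there is a unique x = (I - K)^(-1) y. (Explicitly, by the Woodbury identity, (I - U V^T)^(-1) = I + U (I_2 - G)^(-1) V^T.)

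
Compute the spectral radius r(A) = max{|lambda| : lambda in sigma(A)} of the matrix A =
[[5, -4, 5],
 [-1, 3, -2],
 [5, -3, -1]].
r(A) ≈ 9.3047

The eigenvalues of A are the roots of its characteristic polynomial. With M = A (coefficients from the trace, the sum of principal 2x2 minors, and det A):
  p(λ) = det(λ I - M) = λ^3 - 7λ^2 - 28λ + 61.
No integer candidate from the rational root theorem (±divisors of 61) is a root, so the roots are irrational. The cubic discriminant is Δ = 324657 > 0, so there are three distinct real roots. p(-4) = -3 and p(-3) = 55 have opposite signs, so a root lies in (-4, -3); Newton's method refines it to λ ≈ -3.9601. p(1) = 27 and p(2) = -15 have opposite signs, so a root lies in (1, 2); Newton's method refines it to λ ≈ 1.6555. p(9) = -29 and p(10) = 81 have opposite signs, so a root lies in (9, 10); Newton's method refines it to λ ≈ 9.3047. Check (Vieta): the three roots sum to 7, matching tr M = 7.
Thus the eigenvalues (to 4 decimals) are -3.9601 (modulus 3.9601); 1.6555 (modulus 1.6555); 9.3047 (modulus 9.3047). The spectral radius is the largest modulus: r(A) ≈ 9.3047. (Cross-check: r(A) ≤ ||A||_2 ≈ 9.8214; equality holds whenever A is normal, though it can also hold for some non-normal A.)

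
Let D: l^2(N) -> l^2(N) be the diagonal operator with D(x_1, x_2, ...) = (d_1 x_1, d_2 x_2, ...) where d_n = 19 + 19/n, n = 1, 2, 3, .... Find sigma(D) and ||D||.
sigma(D) = {19 + 19/n : n ≥ 1} ∪ {19}; ||D|| = 38

A bounded diagonal operator on l^2 with diagonal entries d_n has spectrum equal to the closure of {d_n : n ≥ 1}: every d_n is an eigenvalue (with eigenvector e_n), so {d_n} ⊂ sigma(D); the spectrum is closed, so its closure is too; and for lambda not in the closure, (D - lambda I) has bounded inverse (the diagonal entries 1/(d_n - lambda) are bounded). For our sequence d_n = 19 + 19/n, n = 1, 2, 3, ...:
  - {d_n} = {19 + 19/n : n ≥ 1}; the only limit point is 19
  - closure = {19 + 19/n : n ≥ 1} ∪ {19}
For the norm: a diagonal operator has ||D|| = sup_n |d_n|. Here d_n = 19 + 19/n is positive and decreasing, so sup_n |d_n| = d_1 = 19 + 19 = 38. So ||D|| = 38.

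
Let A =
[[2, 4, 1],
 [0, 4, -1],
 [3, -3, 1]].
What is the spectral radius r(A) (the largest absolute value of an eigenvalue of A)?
r(A) ≈ 4.2462

The eigenvalues of A are the roots of its characteristic polynomial. With M = A (coefficients from the trace, the sum of principal 2x2 minors, and det A):
  p(λ) = det(λ I - M) = λ^3 - 7λ^2 + 8λ + 22.
No integer candidate from the rational root theorem (±divisors of 22) is a root, so the roots are irrational. The cubic discriminant is Δ = -3972 < 0, so there is one real root and a complex-conjugate pair. p(-2) = -30 and p(-1) = 6 have opposite signs, so a root lies in (-2, -1); Newton's method refines it to λ ≈ -1.2202. Dividing out (λ - (-1.2202)) leaves approximately λ^2 - 8.2202λ + 18.0301. For λ^2 - 8.2202λ + 18.0301 the discriminant is -4.5491. It is negative, so the remaining roots are the complex-conjugate pair λ ≈ 4.1101 ± 1.0664i. Their product equals the constant term, so |λ|^2 ≈ 18.0301 and |λ| ≈ 4.2462.
Thus the eigenvalues (to 4 decimals) are -1.2202 (modulus 1.2202); 4.1101 ± 1.0664i (modulus 4.2462). The spectral radius is the largest modulus: r(A) ≈ 4.2462. (Cross-check: r(A) ≤ ||A||_2 ≈ 6.4269; equality holds whenever A is normal, though it can also hold for some non-normal A.)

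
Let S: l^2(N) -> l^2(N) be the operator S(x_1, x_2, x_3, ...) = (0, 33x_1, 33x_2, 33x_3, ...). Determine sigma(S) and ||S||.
sigma(S) = closed disk {z in C : |z| ≤ 33}; ||S|| = 33

Note S = 33·U where U is the unit right shift (U x)_k = x_{k-1} (with x_0 := 0); so ||S|| = 33||U|| and sigma(S) = 33·sigma(U). ||S x||^2 = sum_{k≥1} |33x_k|^2 = 1089||x||^2, so ||S|| = 33 and sigma(S) ⊂ {|z| ≤ 33}. For any |lambda| < 33, the equation (S - lambda I) x = 0 forces x_1 = 0, then 33x_k = lambda x_{k+1} ⇒ x = 0, so S has no eigenvalues. But (S - lambda I) is not surjective for |lambda| < 33: solving (S - lambda I) x = e_1 would require x_n proportional to (lambda/33)^(-n), which is not in l^2. So every |lambda| < 33 lies in the residual spectrum. The boundary |lambda| = 33 is in the approximate point spectrum (the spectrum is closed). Hence sigma(S) is the closed disk of radius 33.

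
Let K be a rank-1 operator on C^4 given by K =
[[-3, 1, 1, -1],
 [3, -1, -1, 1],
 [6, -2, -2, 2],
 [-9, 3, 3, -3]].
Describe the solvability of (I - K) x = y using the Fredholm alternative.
(I - K) is invertible (det(I - K) = 10 ≠ 0), so for every y in C^4 the equation (I - K) x = y has a unique solution.

K has rank 1, so it is an outer product K = u v^T: every row of K is a multiple of one row vector. Reading off the entries, u = (-1, 1, 2, -3) and v = (3, -1, -1, 1) (row i of K equals u_i·v^T). A rank-one matrix u v^T satisfies K u = u (v·u) and kills the (3)-dimensional subspace v^⊥, so its characteristic polynomial is lambda^3 (lambda - v·u) with v·u = tr K = -9. Hence the eigenvalues of I - K are 1 (multiplicity 3) and 1 - (-9) = 10, so det(I - K) = 10. (Direct check: I - K =
[[4, -1, -1, 1],
 [-3, 2, 1, -1],
 [-6, 2, 3, -2],
 [9, -3, -3, 4]]
has determinant 10.) The finite-dimensional Fredholm alternative says: either (I - K) is invertible, or ker(I - K) ≠ {0} and then range(I - K) = ker((I - K)^*)^⊥, with dim ker(I - K) = dim ker((I - K)^*). Since det(I - K) ≠ 0, 1 is not an eigenvalue of K and ker(I - K) = {0}, so we are in the first case: for every y there is a unique x = (I - K)^(-1) y. Explicitly, by the Sherman–Morrison formula, (I - u v^T)^(-1) = I + u v^T/(1 - v·u), i.e. (I - K)^(-1) = I + K/(10).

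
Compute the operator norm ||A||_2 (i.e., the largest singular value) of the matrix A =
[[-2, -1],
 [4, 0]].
||A||_2 = sqrt((21 + sqrt(377))/2) ≈ 4.4954 (= sqrt(largest eigenvalue of A^T A))

||A||_2 = sigma_max(A) = sqrt(lambda_max(A^T A)). Form the symmetric matrix M = A^T A =
[[20, 2],
 [2, 1]].
Its characteristic polynomial (trace, determinant of M give the coefficients) is
  p(λ) = det(λ I - M) = λ^2 - 21λ + 16.
For λ^2 - 21λ + 16 the discriminant is 377. It is nonnegative but not a perfect square, so the roots are real and irrational: λ = (21 ± sqrt(377))/2 ≈ 20.2082, 0.7918.
So the eigenvalues of A^T A are ≈ 0.7918, 20.2082 (all ≥ 0, as they must be for A^T A). The largest is λ_max = (21 + sqrt(377))/2 ≈ 20.2082, hence ||A||_2 = sqrt(λ_max) = sqrt((21 + sqrt(377))/2) ≈ 4.4954.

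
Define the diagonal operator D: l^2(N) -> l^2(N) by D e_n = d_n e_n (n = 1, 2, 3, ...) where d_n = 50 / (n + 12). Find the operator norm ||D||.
||D|| = 50/13 (attained at n = 1)

For D diagonal, ||D|| = sup_n |d_n| = sup_n 50/(n + 12). This is positive and strictly decreasing in n, so the supremum is attained at n = 1: d_1 = 50/(1 + 12) = 50/13. Hence ||D|| = 50/13.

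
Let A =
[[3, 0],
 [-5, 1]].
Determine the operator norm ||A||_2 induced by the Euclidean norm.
||A||_2 = sqrt((35 + sqrt(1189))/2) ≈ 5.8941 (= sqrt(largest eigenvalue of A^T A))

||A||_2 = sigma_max(A) = sqrt(lambda_max(A^T A)). Form the symmetric matrix M = A^T A =
[[34, -5],
 [-5, 1]].
Its characteristic polynomial (trace, determinant of M give the coefficients) is
  p(λ) = det(λ I - M) = λ^2 - 35λ + 9.
For λ^2 - 35λ + 9 the discriminant is 1189. It is nonnegative but not a perfect square, so the roots are real and irrational: λ = (35 ± sqrt(1189))/2 ≈ 34.7409, 0.2591.
So the eigenvalues of A^T A are ≈ 0.2591, 34.7409 (all ≥ 0, as they must be for A^T A). The largest is λ_max = (35 + sqrt(1189))/2 ≈ 34.7409, hence ||A||_2 = sqrt(λ_max) = sqrt((35 + sqrt(1189))/2) ≈ 5.8941.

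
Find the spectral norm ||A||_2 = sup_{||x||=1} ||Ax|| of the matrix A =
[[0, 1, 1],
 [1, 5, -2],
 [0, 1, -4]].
||A||_2 ≈ 6.1694 (= sqrt(largest eigenvalue of A^T A))

||A||_2 = sigma_max(A) = sqrt(lambda_max(A^T A)). Form the symmetric matrix M = A^T A =
[[1, 5, -2],
 [5, 27, -13],
 [-2, -13, 21]].
Its characteristic polynomial (trace, sum of principal 2x2 minors, determinant of M give the coefficients) is
  p(λ) = det(λ I - M) = λ^3 - 49λ^2 + 417λ - 25.
No integer candidate from the rational root theorem (±divisors of 25) is a root, so the roots are irrational. The cubic discriminant is Δ = 124873712 > 0, so there are three distinct real roots. p(0) = -25 and p(1) = 344 have opposite signs, so a root lies in (0, 1); Newton's method refines it to λ ≈ 0.0604. p(10) = 245 and p(11) = -36 have opposite signs, so a root lies in (10, 11); Newton's method refines it to λ ≈ 10.8784. p(38) = -63 and p(39) = 1028 have opposite signs, so a root lies in (38, 39); Newton's method refines it to λ ≈ 38.0612. Check (Vieta): the three roots sum to 49, matching tr M = 49.
So the eigenvalues of A^T A are ≈ 0.0604, 10.8784, 38.0612 (all ≥ 0, as they must be for A^T A). The largest is λ_max ≈ 38.0612, hence ||A||_2 = sqrt(λ_max) ≈ 6.1694.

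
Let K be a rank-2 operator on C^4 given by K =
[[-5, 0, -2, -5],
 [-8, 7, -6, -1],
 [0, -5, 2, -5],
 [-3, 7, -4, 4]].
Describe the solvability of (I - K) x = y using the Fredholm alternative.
(I - K) is invertible (det(I - K) = -80 ≠ 0), so for every y in C^4 the equation (I - K) x = y has a unique solution.

K has rank 2 and factors as K = U V^T = u1 v1^T + u2 v2^T with u1 = (-3, -2, -2, 1), v1 = (1, 1, 0, 2), u2 = (-1, -3, 1, -2), v2 = (2, -3, 2, -1) (multiplying out reproduces the displayed K). The nonzero eigenvalues of U V^T coincide with those of the 2 x 2 matrix G = V^T U = [[v1·u1, v1·u2], [v2·u1, v2·u2]] = [[-3, -8], [-5, 11]], and by the Sylvester determinant identity det(I_4 - U V^T) = det(I_2 - V^T U) = det([[4, 8], [5, -10]]) = (4)(-10) - (8)(5) = -80. (Direct check: I - K =
[[6, 0, 2, 5],
 [8, -6, 6, 1],
 [0, 5, -1, 5],
 [3, -7, 4, -3]]
has determinant -80.) The finite-dimensional Fredholm alternative says: either (I - K) is invertible, or ker(I - K) ≠ {0} and then range(I - K) = ker((I - K)^*)^⊥, with dim ker(I - K) = dim ker((I - K)^*). Since det(I - K) ≠ 0, 1 is not an eigenvalue of K and ker(I - K) = {0}, so we are in the first case: for every y there is a unique x = (I - K)^(-1) y. (Explicitly, by the Woodbury identity, (I - U V^T)^(-1) = I + U (I_2 - G)^(-1) V^T.)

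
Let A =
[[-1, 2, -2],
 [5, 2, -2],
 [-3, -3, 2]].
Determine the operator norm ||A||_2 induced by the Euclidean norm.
||A||_2 ≈ 7.3557 (= sqrt(largest eigenvalue of A^T A))

||A||_2 = sigma_max(A) = sqrt(lambda_max(A^T A)). Form the symmetric matrix M = A^T A =
[[35, 17, -14],
 [17, 17, -14],
 [-14, -14, 12]].
Its characteristic polynomial (trace, sum of principal 2x2 minors, determinant of M give the coefficients) is
  p(λ) = det(λ I - M) = λ^3 - 64λ^2 + 538λ - 144.
No integer candidate from the rational root theorem (±divisors of 144) is a root, so the roots are irrational. The cubic discriminant is Δ = 500372064 > 0, so there are three distinct real roots. p(0) = -144 and p(1) = 331 have opposite signs, so a root lies in (0, 1); Newton's method refines it to λ ≈ 0.2767. p(9) = 243 and p(10) = -164 have opposite signs, so a root lies in (9, 10); Newton's method refines it to λ ≈ 9.6176. p(54) = -252 and p(55) = 2221 have opposite signs, so a root lies in (54, 55); Newton's method refines it to λ ≈ 54.1057. Check (Vieta): the three roots sum to 64, matching tr M = 64.
So the eigenvalues of A^T A are ≈ 0.2767, 9.6176, 54.1057 (all ≥ 0, as they must be for A^T A). The largest is λ_max ≈ 54.1057, hence ||A||_2 = sqrt(λ_max) ≈ 7.3557.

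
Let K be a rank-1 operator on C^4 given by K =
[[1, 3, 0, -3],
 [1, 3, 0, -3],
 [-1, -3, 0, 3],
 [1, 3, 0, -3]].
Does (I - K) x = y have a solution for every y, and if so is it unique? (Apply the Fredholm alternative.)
(I - K) is singular (det(I - K) = 0, i.e. 1 ∈ sigma(K)). (I - K) x = y is solvable iff y ⊥ ker((I - K)^*) = span{(1, 3, 0, -3)}, i.e. iff y_1 + 3y_2 - 3y_4 = 0. When solvable, the solutions are x = y + c·(1, 1, -1, 1), c arbitrary (ker(I - K) = span{(1, 1, -1, 1)}, dimension 1).

K has rank 1, so it is an outer product K = u v^T: every row of K is a multiple of one row vector. Reading off the entries, u = (1, 1, -1, 1) and v = (1, 3, 0, -3) (row i of K equals u_i·v^T). A rank-one matrix u v^T satisfies K u = u (v·u) and kills the (3)-dimensional subspace v^⊥, so its characteristic polynomial is lambda^3 (lambda - v·u) with v·u = tr K = 1. Hence the eigenvalues of I - K are 1 (multiplicity 3) and 1 - (1) = 0, so det(I - K) = 0. (Direct check: I - K =
[[0, -3, 0, 3],
 [-1, -2, 0, 3],
 [1, 3, 1, -3],
 [-1, -3, 0, 4]]
has determinant 0.) So 1 is an eigenvalue of K and (I - K) is not invertible. The finite-dimensional Fredholm alternative says: either (I - K) is invertible, or ker(I - K) ≠ {0} and then range(I - K) = ker((I - K)^*)^⊥, with dim ker(I - K) = dim ker((I - K)^*). We are in the second case, so we need both kernels. Kernel of I - K: (I - K) u = u - u (v·u) = u - u = 0, so ker(I - K) = span{u} = span{(1, 1, -1, 1)} (it is exactly 1-dimensional because rank(I - K) = 3). Kernel of the adjoint: K is real, so (I - K)^* = I - K^T = I - v u^T, and (I - v u^T) v = v - v (u·v) = 0; hence ker((I - K)^*) = span{v} = span{(1, 3, 0, -3)}. Therefore (I - K) x = y is solvable iff <y, v> = 0, i.e. iff y_1 + 3y_2 - 3y_4 = 0. When this holds, K y = u (v·y) = 0, so (I - K) y = y and x = y is a particular solution; the full solution set is the line x = y + c·u = y + c·(1, 1, -1, 1), c ∈ C.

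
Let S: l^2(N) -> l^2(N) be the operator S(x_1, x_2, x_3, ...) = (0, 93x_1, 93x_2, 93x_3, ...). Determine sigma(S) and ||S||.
sigma(S) = closed disk {z in C : |z| ≤ 93}; ||S|| = 93

Note S = 93·U where U is the unit right shift (U x)_k = x_{k-1} (with x_0 := 0); so ||S|| = 93||U|| and sigma(S) = 93·sigma(U). ||S x||^2 = sum_{k≥1} |93x_k|^2 = 8649||x||^2, so ||S|| = 93 and sigma(S) ⊂ {|z| ≤ 93}. For any |lambda| < 93, the equation (S - lambda I) x = 0 forces x_1 = 0, then 93x_k = lambda x_{k+1} ⇒ x = 0, so S has no eigenvalues. But (S - lambda I) is not surjective for |lambda| < 93: solving (S - lambda I) x = e_1 would require x_n proportional to (lambda/93)^(-n), which is not in l^2. So every |lambda| < 93 lies in the residual spectrum. The boundary |lambda| = 93 is in the approximate point spectrum (the spectrum is closed). Hence sigma(S) is the closed disk of radius 93.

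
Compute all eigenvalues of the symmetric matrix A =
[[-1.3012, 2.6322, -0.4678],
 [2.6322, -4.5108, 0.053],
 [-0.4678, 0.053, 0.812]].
sigma(A) ≈ {-6, 0, 1}

A is real symmetric, so its spectrum consists of real eigenvalues. Expanding the characteristic polynomial of the displayed matrix gives
  det(λ I - A) = p(λ) = λ^3 + (5)λ^2 + (-6)λ + (0).
Solving p(λ) = 0 yields eigenvalues ≈ -6, 0, 1. (A is shown rounded to 4 decimals, so these recover the underlying integer eigenvalues to within that precision.)
Verification: the trace of A = -5 equals the sum of eigenvalues -5, and det(A) ≈ 0.0003 matches the eigenvalue product 0.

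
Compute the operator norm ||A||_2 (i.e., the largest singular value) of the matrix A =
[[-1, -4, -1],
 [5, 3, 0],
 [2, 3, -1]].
||A||_2 ≈ 7.5551 (= sqrt(largest eigenvalue of A^T A))

||A||_2 = sigma_max(A) = sqrt(lambda_max(A^T A)). Form the symmetric matrix M = A^T A =
[[30, 25, -1],
 [25, 34, 1],
 [-1, 1, 2]].
Its characteristic polynomial (trace, sum of principal 2x2 minors, determinant of M give the coefficients) is
  p(λ) = det(λ I - M) = λ^3 - 66λ^2 + 521λ - 676.
No integer candidate from the rational root theorem (±divisors of 676) is a root, so the roots are irrational. The cubic discriminant is Δ = 245395264 > 0, so there are three distinct real roots. p(1) = -220 and p(2) = 110 have opposite signs, so a root lies in (1, 2); Newton's method refines it to λ ≈ 1.623. p(7) = 80 and p(8) = -220 have opposite signs, so a root lies in (7, 8); Newton's method refines it to λ ≈ 7.2971. p(57) = -220 and p(58) = 2630 have opposite signs, so a root lies in (57, 58); Newton's method refines it to λ ≈ 57.0799. Check (Vieta): the three roots sum to 66, matching tr M = 66.
So the eigenvalues of A^T A are ≈ 1.623, 7.2971, 57.0799 (all ≥ 0, as they must be for A^T A). The largest is λ_max ≈ 57.0799, hence ||A||_2 = sqrt(λ_max) ≈ 7.5551.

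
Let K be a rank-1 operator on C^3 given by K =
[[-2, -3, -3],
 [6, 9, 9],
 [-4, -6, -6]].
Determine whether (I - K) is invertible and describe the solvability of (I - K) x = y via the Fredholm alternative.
(I - K) is singular (det(I - K) = 0, i.e. 1 ∈ sigma(K)). (I - K) x = y is solvable iff y ⊥ ker((I - K)^*) = span{(-2, -3, -3)}, i.e. iff -2y_1 - 3y_2 - 3y_3 = 0. When solvable, the solutions are x = y + c·(1, -3, 2), c arbitrary (ker(I - K) = span{(1, -3, 2)}, dimension 1).

K has rank 1, so it is an outer product K = u v^T: every row of K is a multiple of one row vector. Reading off the entries, u = (1, -3, 2) and v = (-2, -3, -3) (row i of K equals u_i·v^T). A rank-one matrix u v^T satisfies K u = u (v·u) and kills the (2)-dimensional subspace v^⊥, so its characteristic polynomial is lambda^2 (lambda - v·u) with v·u = tr K = 1. Hence the eigenvalues of I - K are 1 (multiplicity 2) and 1 - (1) = 0, so det(I - K) = 0. (Direct check: I - K =
[[3, 3, 3],
 [-6, -8, -9],
 [4, 6, 7]]
has determinant 0.) So 1 is an eigenvalue of K and (I - K) is not invertible. The finite-dimensional Fredholm alternative says: either (I - K) is invertible, or ker(I - K) ≠ {0} and then range(I - K) = ker((I - K)^*)^⊥, with dim ker(I - K) = dim ker((I - K)^*). We are in the second case, so we need both kernels. Kernel of I - K: (I - K) u = u - u (v·u) = u - u = 0, so ker(I - K) = span{u} = span{(1, -3, 2)} (it is exactly 1-dimensional because rank(I - K) = 2). Kernel of the adjoint: K is real, so (I - K)^* = I - K^T = I - v u^T, and (I - v u^T) v = v - v (u·v) = 0; hence ker((I - K)^*) = span{v} = span{(-2, -3, -3)}. Therefore (I - K) x = y is solvable iff <y, v> = 0, i.e. iff -2y_1 - 3y_2 - 3y_3 = 0. When this holds, K y = u (v·y) = 0, so (I - K) y = y and x = y is a particular solution; the full solution set is the line x = y + c·u = y + c·(1, -3, 2), c ∈ C.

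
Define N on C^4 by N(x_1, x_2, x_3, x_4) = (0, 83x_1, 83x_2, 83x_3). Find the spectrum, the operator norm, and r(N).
sigma(N) = {0}; ||N|| = 83; r(N) = 0. (N is nilpotent with N^4 = 0.)

On C^4, N is a strictly lower-triangular matrix with 83 on the subdiagonal and zeros elsewhere, so its characteristic polynomial is lambda^4 and every eigenvalue is 0: sigma(N) = {0}. For the operator norm, N e_i = 83e_{i+1} for i = 1, ..., 3 and N e_4 = 0, so the singular values of N are 83 (with multiplicity 3) and 0; hence ||N|| = 83. The spectral radius r(N) = max|lambda| = 0. Note ||N|| > r(N) — characteristic of non-normal nilpotent operators. Indeed N^4 = 0.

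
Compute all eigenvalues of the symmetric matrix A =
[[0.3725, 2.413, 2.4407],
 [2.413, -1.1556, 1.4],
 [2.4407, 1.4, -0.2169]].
sigma(A) ≈ {-3, -2, 4}

A is real symmetric, so its spectrum consists of real eigenvalues. Expanding the characteristic polynomial of the displayed matrix gives
  det(λ I - A) = p(λ) = λ^3 + (1)λ^2 + (-14)λ + (-24).
Solving p(λ) = 0 yields eigenvalues ≈ -3, -2, 4. (A is shown rounded to 4 decimals, so these recover the underlying integer eigenvalues to within that precision.)
Verification: the trace of A = -1 equals the sum of eigenvalues -1, and det(A) ≈ 24.0005 matches the eigenvalue product 24.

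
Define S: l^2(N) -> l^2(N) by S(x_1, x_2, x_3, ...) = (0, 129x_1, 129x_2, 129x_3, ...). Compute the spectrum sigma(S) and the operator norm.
sigma(S) = closed disk {z in C : |z| ≤ 129}; ||S|| = 129

Note S = 129·U where U is the unit right shift (U x)_k = x_{k-1} (with x_0 := 0); so ||S|| = 129||U|| and sigma(S) = 129·sigma(U). ||S x||^2 = sum_{k≥1} |129x_k|^2 = 16641||x||^2, so ||S|| = 129 and sigma(S) ⊂ {|z| ≤ 129}. For any |lambda| < 129, the equation (S - lambda I) x = 0 forces x_1 = 0, then 129x_k = lambda x_{k+1} ⇒ x = 0, so S has no eigenvalues. But (S - lambda I) is not surjective for |lambda| < 129: solving (S - lambda I) x = e_1 would require x_n proportional to (lambda/129)^(-n), which is not in l^2. So every |lambda| < 129 lies in the residual spectrum. The boundary |lambda| = 129 is in the approximate point spectrum (the spectrum is closed). Hence sigma(S) is the closed disk of radius 129.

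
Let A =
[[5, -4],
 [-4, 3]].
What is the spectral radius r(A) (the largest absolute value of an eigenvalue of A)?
r(A) = (8 + sqrt(68))/2 ≈ 8.1231

The eigenvalues of A are the roots of its characteristic polynomial. With M = A (coefficients from the trace and determinant):
  p(λ) = det(λ I - M) = λ^2 - 8λ - 1.
For λ^2 - 8λ - 1 the discriminant is 68. It is nonnegative but not a perfect square, so the roots are real and irrational: λ = (8 ± sqrt(68))/2 ≈ 8.1231, -0.1231.
Thus the eigenvalues (to 4 decimals) are 8.1231 (modulus 8.1231); -0.1231 (modulus 0.1231). The spectral radius is the largest modulus: r(A) = (8 + sqrt(68))/2 ≈ 8.1231. (Cross-check: r(A) ≤ ||A||_2 ≈ 8.1231; equality holds whenever A is normal, though it can also hold for some non-normal A.)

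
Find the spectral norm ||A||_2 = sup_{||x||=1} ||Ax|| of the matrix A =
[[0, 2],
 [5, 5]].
||A||_2 = sqrt((54 + sqrt(2516))/2) ≈ 7.2166 (= sqrt(largest eigenvalue of A^T A))

||A||_2 = sigma_max(A) = sqrt(lambda_max(A^T A)). Form the symmetric matrix M = A^T A =
[[25, 25],
 [25, 29]].
Its characteristic polynomial (trace, determinant of M give the coefficients) is
  p(λ) = det(λ I - M) = λ^2 - 54λ + 100.
For λ^2 - 54λ + 100 the discriminant is 2516. It is nonnegative but not a perfect square, so the roots are real and irrational: λ = (54 ± sqrt(2516))/2 ≈ 52.0799, 1.9201.
So the eigenvalues of A^T A are ≈ 1.9201, 52.0799 (all ≥ 0, as they must be for A^T A). The largest is λ_max = (54 + sqrt(2516))/2 ≈ 52.0799, hence ||A||_2 = sqrt(λ_max) = sqrt((54 + sqrt(2516))/2) ≈ 7.2166.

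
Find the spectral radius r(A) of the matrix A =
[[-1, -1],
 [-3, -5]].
r(A) = (6 + sqrt(28))/2 ≈ 5.6458

The eigenvalues of A are the roots of its characteristic polynomial. With M = A (coefficients from the trace and determinant):
  p(λ) = det(λ I - M) = λ^2 + 6λ + 2.
For λ^2 + 6λ + 2 the discriminant is 28. It is nonnegative but not a perfect square, so the roots are real and irrational: λ = (-6 ± sqrt(28))/2 ≈ -0.3542, -5.6458.
Thus the eigenvalues (to 4 decimals) are -0.3542 (modulus 0.3542); -5.6458 (modulus 5.6458). The spectral radius is the largest modulus: r(A) = (6 + sqrt(28))/2 ≈ 5.6458. (Cross-check: r(A) ≤ ||A||_2 ≈ 5.9907; equality holds whenever A is normal, though it can also hold for some non-normal A.)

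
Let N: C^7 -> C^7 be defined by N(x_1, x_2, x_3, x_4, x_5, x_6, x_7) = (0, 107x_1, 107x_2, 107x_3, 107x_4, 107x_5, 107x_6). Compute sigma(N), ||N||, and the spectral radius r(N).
sigma(N) = {0}; ||N|| = 107; r(N) = 0. (N is nilpotent with N^7 = 0.)

On C^7, N is a strictly lower-triangular matrix with 107 on the subdiagonal and zeros elsewhere, so its characteristic polynomial is lambda^7 and every eigenvalue is 0: sigma(N) = {0}. For the operator norm, N e_i = 107e_{i+1} for i = 1, ..., 6 and N e_7 = 0, so the singular values of N are 107 (with multiplicity 6) and 0; hence ||N|| = 107. The spectral radius r(N) = max|lambda| = 0. Note ||N|| > r(N) — characteristic of non-normal nilpotent operators. Indeed N^7 = 0.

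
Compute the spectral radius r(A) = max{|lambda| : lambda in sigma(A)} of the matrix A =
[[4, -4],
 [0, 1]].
r(A) = 4

The eigenvalues of A are the roots of its characteristic polynomial. With M = A (coefficients from the trace and determinant):
  p(λ) = det(λ I - M) = λ^2 - 5λ + 4.
For λ^2 - 5λ + 4 the discriminant is 9. It is a perfect square (3^2), so the roots are rational: λ = (5 ± 3)/2 = 4, 1.
Thus the eigenvalues (to 4 decimals) are 4 (modulus 4); 1 (modulus 1). The spectral radius is the largest modulus: r(A) = 4. (Cross-check: r(A) ≤ ||A||_2 ≈ 5.7016; equality holds whenever A is normal, though it can also hold for some non-normal A.)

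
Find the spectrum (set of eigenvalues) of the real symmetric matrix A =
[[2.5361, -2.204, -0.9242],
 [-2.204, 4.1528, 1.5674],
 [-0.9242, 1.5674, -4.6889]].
sigma(A) ≈ {-5, 1, 6}

A is real symmetric, so its spectrum consists of real eigenvalues. Expanding the characteristic polynomial of the displayed matrix gives
  det(λ I - A) = p(λ) = λ^3 + (-2)λ^2 + (-29)λ + (29.9985).
Solving p(λ) = 0 yields eigenvalues ≈ -5, 1, 6. (A is shown rounded to 4 decimals, so these recover the underlying integer eigenvalues to within that precision.)
Verification: the trace of A = 2 equals the sum of eigenvalues 2, and det(A) ≈ -29.9985 matches the eigenvalue product -30.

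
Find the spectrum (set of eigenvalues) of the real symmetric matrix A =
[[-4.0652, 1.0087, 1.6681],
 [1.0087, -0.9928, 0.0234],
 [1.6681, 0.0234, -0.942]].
sigma(A) ≈ {-5, -1, 0}

A is real symmetric, so its spectrum consists of real eigenvalues. Expanding the characteristic polynomial of the displayed matrix gives
  det(λ I - A) = p(λ) = λ^3 + (6)λ^2 + (5)λ + (0).
Solving p(λ) = 0 yields eigenvalues ≈ -5, -1, 0. (A is shown rounded to 4 decimals, so these recover the underlying integer eigenvalues to within that precision.)
Verification: the trace of A = -6 equals the sum of eigenvalues -6, and det(A) ≈ 0.0001 matches the eigenvalue product 0.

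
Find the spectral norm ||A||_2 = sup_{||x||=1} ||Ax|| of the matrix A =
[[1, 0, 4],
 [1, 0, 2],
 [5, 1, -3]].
||A||_2 ≈ 6.1563 (= sqrt(largest eigenvalue of A^T A))

||A||_2 = sigma_max(A) = sqrt(lambda_max(A^T A)). Form the symmetric matrix M = A^T A =
[[27, 5, -9],
 [5, 1, -3],
 [-9, -3, 29]].
Its characteristic polynomial (trace, sum of principal 2x2 minors, determinant of M give the coefficients) is
  p(λ) = det(λ I - M) = λ^3 - 57λ^2 + 724λ - 4.
No integer candidate from the rational root theorem (±divisors of 4) is a root, so the roots are irrational. The cubic discriminant is Δ = 185041904 > 0, so there are three distinct real roots. p(0) = -4 and p(1) = 664 have opposite signs, so a root lies in (0, 1); Newton's method refines it to λ ≈ 0.0055. p(19) = 34 and p(20) = -324 have opposite signs, so a root lies in (19, 20); Newton's method refines it to λ ≈ 19.0947. p(37) = -596 and p(38) = 72 have opposite signs, so a root lies in (37, 38); Newton's method refines it to λ ≈ 37.8998. Check (Vieta): the three roots sum to 57, matching tr M = 57.
So the eigenvalues of A^T A are ≈ 0.0055, 19.0947, 37.8998 (all ≥ 0, as they must be for A^T A). The largest is λ_max ≈ 37.8998, hence ||A||_2 = sqrt(λ_max) ≈ 6.1563.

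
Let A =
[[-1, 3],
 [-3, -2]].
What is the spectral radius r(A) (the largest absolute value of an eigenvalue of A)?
r(A) = sqrt(11) ≈ 3.3166

The eigenvalues of A are the roots of its characteristic polynomial. With M = A (coefficients from the trace and determinant):
  p(λ) = det(λ I - M) = λ^2 + 3λ + 11.
For λ^2 + 3λ + 11 the discriminant is -35. It is negative, so the roots are the complex-conjugate pair λ = -3/2 ± (sqrt(35)/2) i ≈ -1.5 ± 2.958i. For a conjugate pair the product of the roots equals the constant term, so |λ|^2 = 11 and |λ| = sqrt(11) ≈ 3.3166.
Thus the eigenvalues (to 4 decimals) are -1.5 ± 2.958i (modulus 3.3166). The spectral radius is the largest modulus: r(A) = sqrt(11) ≈ 3.3166. (Cross-check: r(A) ≤ ||A||_2 ≈ 3.8541; equality holds whenever A is normal, though it can also hold for some non-normal A.)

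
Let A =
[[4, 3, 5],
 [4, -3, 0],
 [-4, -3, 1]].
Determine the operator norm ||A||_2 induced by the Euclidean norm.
||A||_2 ≈ 7.9803 (= sqrt(largest eigenvalue of A^T A))

||A||_2 = sigma_max(A) = sqrt(lambda_max(A^T A)). Form the symmetric matrix M = A^T A =
[[48, 12, 16],
 [12, 27, 12],
 [16, 12, 26]].
Its characteristic polynomial (trace, sum of principal 2x2 minors, determinant of M give the coefficients) is
  p(λ) = det(λ I - M) = λ^3 - 101λ^2 + 2702λ - 20736.
No integer candidate from the rational root theorem (±divisors of 20736) is a root, so the roots are irrational. The cubic discriminant is Δ = 361745732 > 0, so there are three distinct real roots. p(13) = -482 and p(14) = 40 have opposite signs, so a root lies in (13, 14); Newton's method refines it to λ ≈ 13.9144. p(23) = 148 and p(24) = -240 have opposite signs, so a root lies in (23, 24); Newton's method refines it to λ ≈ 23.4004. p(63) = -1332 and p(64) = 640 have opposite signs, so a root lies in (63, 64); Newton's method refines it to λ ≈ 63.6853. Check (Vieta): the three roots sum to 101, matching tr M = 101.
So the eigenvalues of A^T A are ≈ 13.9144, 23.4004, 63.6853 (all ≥ 0, as they must be for A^T A). The largest is λ_max ≈ 63.6853, hence ||A||_2 = sqrt(λ_max) ≈ 7.9803.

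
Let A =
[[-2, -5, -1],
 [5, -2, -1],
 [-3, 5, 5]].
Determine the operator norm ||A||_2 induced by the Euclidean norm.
||A||_2 ≈ 9.2673 (= sqrt(largest eigenvalue of A^T A))

||A||_2 = sigma_max(A) = sqrt(lambda_max(A^T A)). Form the symmetric matrix M = A^T A =
[[38, -15, -18],
 [-15, 54, 32],
 [-18, 32, 27]].
Its characteristic polynomial (trace, sum of principal 2x2 minors, determinant of M give the coefficients) is
  p(λ) = det(λ I - M) = λ^3 - 119λ^2 + 2963λ - 10201.
No integer candidate from the rational root theorem (±divisors of 10201) is a root, so the roots are irrational. The cubic discriminant is Δ = 13443860304 > 0, so there are three distinct real roots. p(4) = -189 and p(5) = 1764 have opposite signs, so a root lies in (4, 5); Newton's method refines it to λ ≈ 4.0922. p(29) = 36 and p(30) = -1411 have opposite signs, so a root lies in (29, 30); Newton's method refines it to λ ≈ 29.0254. p(85) = -3996 and p(86) = 549 have opposite signs, so a root lies in (85, 86); Newton's method refines it to λ ≈ 85.8824. Check (Vieta): the three roots sum to 119, matching tr M = 119.
So the eigenvalues of A^T A are ≈ 4.0922, 29.0254, 85.8824 (all ≥ 0, as they must be for A^T A). The largest is λ_max ≈ 85.8824, hence ||A||_2 = sqrt(λ_max) ≈ 9.2673.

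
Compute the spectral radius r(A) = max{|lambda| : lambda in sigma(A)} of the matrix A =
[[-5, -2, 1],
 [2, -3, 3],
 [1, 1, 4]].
r(A) ≈ 4.5082

The eigenvalues of A are the roots of its characteristic polynomial. With M = A (coefficients from the trace, the sum of principal 2x2 minors, and det A):
  p(λ) = det(λ I - M) = λ^3 + 4λ^2 - 17λ - 90.
No integer candidate from the rational root theorem (±divisors of 90) is a root, so the roots are irrational. The cubic discriminant is Δ = -61224 < 0, so there is one real root and a complex-conjugate pair. p(4) = -30 and p(5) = 50 have opposite signs, so a root lies in (4, 5); Newton's method refines it to λ ≈ 4.4283. Dividing out (λ - (4.4283)) leaves approximately λ^2 + 8.4283λ + 20.3236. For λ^2 + 8.4283λ + 20.3236 the discriminant is -10.2575. It is negative, so the remaining roots are the complex-conjugate pair λ ≈ -4.2142 ± 1.6014i. Their product equals the constant term, so |λ|^2 ≈ 20.3236 and |λ| ≈ 4.5082.
Thus the eigenvalues (to 4 decimals) are 4.4283 (modulus 4.4283); -4.2142 ± 1.6014i (modulus 4.5082). The spectral radius is the largest modulus: r(A) ≈ 4.5082. (Cross-check: r(A) ≤ ||A||_2 ≈ 5.7783; equality holds whenever A is normal, though it can also hold for some non-normal A.)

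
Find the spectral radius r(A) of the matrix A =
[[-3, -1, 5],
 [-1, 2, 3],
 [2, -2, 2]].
r(A) ≈ 4.4121

The eigenvalues of A are the roots of its characteristic polynomial. With M = A (coefficients from the trace, the sum of principal 2x2 minors, and det A):
  p(λ) = det(λ I - M) = λ^3 - λ^2 - 13λ + 48.
No integer candidate from the rational root theorem (±divisors of 48) is a root, so the roots are irrational. The cubic discriminant is Δ = -41827 < 0, so there is one real root and a complex-conjugate pair. p(-5) = -37 and p(-4) = 20 have opposite signs, so a root lies in (-5, -4); Newton's method refines it to λ ≈ -4.4121. Dividing out (λ - (-4.4121)) leaves approximately λ^2 - 5.4121λ + 10.8791. For λ^2 - 5.4121λ + 10.8791 the discriminant is -14.2251. It is negative, so the remaining roots are the complex-conjugate pair λ ≈ 2.7061 ± 1.8858i. Their product equals the constant term, so |λ|^2 ≈ 10.8791 and |λ| ≈ 3.2983.
Thus the eigenvalues (to 4 decimals) are -4.4121 (modulus 4.4121); 2.7061 ± 1.8858i (modulus 3.2983). The spectral radius is the largest modulus: r(A) ≈ 4.4121. (Cross-check: r(A) ≤ ||A||_2 ≈ 6.6709; equality holds whenever A is normal, though it can also hold for some non-normal A.)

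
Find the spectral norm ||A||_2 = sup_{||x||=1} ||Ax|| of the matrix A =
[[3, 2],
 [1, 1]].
||A||_2 = sqrt((15 + sqrt(221))/2) ≈ 3.8643 (= sqrt(largest eigenvalue of A^T A))

||A||_2 = sigma_max(A) = sqrt(lambda_max(A^T A)). Form the symmetric matrix M = A^T A =
[[10, 7],
 [7, 5]].
Its characteristic polynomial (trace, determinant of M give the coefficients) is
  p(λ) = det(λ I - M) = λ^2 - 15λ + 1.
For λ^2 - 15λ + 1 the discriminant is 221. It is nonnegative but not a perfect square, so the roots are real and irrational: λ = (15 ± sqrt(221))/2 ≈ 14.933, 0.067.
So the eigenvalues of A^T A are ≈ 0.067, 14.933 (all ≥ 0, as they must be for A^T A). The largest is λ_max = (15 + sqrt(221))/2 ≈ 14.933, hence ||A||_2 = sqrt(λ_max) = sqrt((15 + sqrt(221))/2) ≈ 3.8643.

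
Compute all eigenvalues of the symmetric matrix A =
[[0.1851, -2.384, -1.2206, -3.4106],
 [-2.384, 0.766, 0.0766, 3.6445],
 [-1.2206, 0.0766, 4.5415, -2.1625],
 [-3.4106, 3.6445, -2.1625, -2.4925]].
sigma(A) ≈ {-6, -2, 5, 6}

A is real symmetric, so its spectrum consists of real eigenvalues. Expanding the characteristic polynomial of the displayed matrix gives
  det(λ I - A) = p(λ) = λ^4 + (-3)λ^3 + (-46)λ^2 + (108.0019)λ + (359.9845).
Solving p(λ) = 0 yields eigenvalues ≈ -6, -2, 5, 6. (A is shown rounded to 4 decimals, so these recover the underlying integer eigenvalues to within that precision.)
Verification: the trace of A = 3 equals the sum of eigenvalues 3, and det(A) ≈ 359.9845 matches the eigenvalue product 360.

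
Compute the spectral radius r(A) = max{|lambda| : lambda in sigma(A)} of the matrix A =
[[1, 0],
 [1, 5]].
r(A) = 5

The eigenvalues of A are the roots of its characteristic polynomial. With M = A (coefficients from the trace and determinant):
  p(λ) = det(λ I - M) = λ^2 - 6λ + 5.
For λ^2 - 6λ + 5 the discriminant is 16. It is a perfect square (4^2), so the roots are rational: λ = (6 ± 4)/2 = 5, 1.
Thus the eigenvalues (to 4 decimals) are 5 (modulus 5); 1 (modulus 1). The spectral radius is the largest modulus: r(A) = 5. (Cross-check: r(A) ≤ ||A||_2 ≈ 5.1029; equality holds whenever A is normal, though it can also hold for some non-normal A.)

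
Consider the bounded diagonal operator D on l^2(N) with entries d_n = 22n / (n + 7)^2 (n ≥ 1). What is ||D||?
||D|| = 11/14 (attained at n = 7)

For D diagonal, ||D|| = sup_n |d_n|. Treat f(x) = 22x / (x + 7)^2 for real x > 0. By the quotient rule, f'(x) = 22(7 - x)/(x + 7)^3, which is positive for x < 7 and negative for x > 7. So f has a unique maximum at x = 7, and since 7 is a positive integer, the supremum over n ≥ 1 is attained at n = 7: d_7 = 22·7/(7 + 7)^2 = 22·7/196 = 11/14. Hence ||D|| = 11/14.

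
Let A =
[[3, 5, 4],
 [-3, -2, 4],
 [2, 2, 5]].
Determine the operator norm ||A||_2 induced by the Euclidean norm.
||A||_2 ≈ 8.8767 (= sqrt(largest eigenvalue of A^T A))

||A||_2 = sigma_max(A) = sqrt(lambda_max(A^T A)). Form the symmetric matrix M = A^T A =
[[22, 25, 10],
 [25, 33, 22],
 [10, 22, 57]].
Its characteristic polynomial (trace, sum of principal 2x2 minors, determinant of M give the coefficients) is
  p(λ) = det(λ I - M) = λ^3 - 112λ^2 + 2652λ - 2809.
No integer candidate from the rational root theorem (±divisors of 2809) is a root, so the roots are irrational. The cubic discriminant is Δ = 12635402837 > 0, so there are three distinct real roots. p(1) = -268 and p(2) = 2055 have opposite signs, so a root lies in (1, 2); Newton's method refines it to λ ≈ 1.1108. p(32) = 135 and p(33) = -1324 have opposite signs, so a root lies in (32, 33); Newton's method refines it to λ ≈ 32.0934. p(78) = -2809 and p(79) = 746 have opposite signs, so a root lies in (78, 79); Newton's method refines it to λ ≈ 78.7958. Check (Vieta): the three roots sum to 112, matching tr M = 112.
So the eigenvalues of A^T A are ≈ 1.1108, 32.0934, 78.7958 (all ≥ 0, as they must be for A^T A). The largest is λ_max ≈ 78.7958, hence ||A||_2 = sqrt(λ_max) ≈ 8.8767.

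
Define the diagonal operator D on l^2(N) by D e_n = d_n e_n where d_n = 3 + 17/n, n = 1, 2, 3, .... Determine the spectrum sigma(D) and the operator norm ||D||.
sigma(D) = {3 + 17/n : n ≥ 1} ∪ {3}; ||D|| = 20

A bounded diagonal operator on l^2 with diagonal entries d_n has spectrum equal to the closure of {d_n : n ≥ 1}: every d_n is an eigenvalue (with eigenvector e_n), so {d_n} ⊂ sigma(D); the spectrum is closed, so its closure is too; and for lambda not in the closure, (D - lambda I) has bounded inverse (the diagonal entries 1/(d_n - lambda) are bounded). For our sequence d_n = 3 + 17/n, n = 1, 2, 3, ...:
  - {d_n} = {3 + 17/n : n ≥ 1}; the only limit point is 3
  - closure = {3 + 17/n : n ≥ 1} ∪ {3}
For the norm: a diagonal operator has ||D|| = sup_n |d_n|. Here d_n = 3 + 17/n is positive and decreasing, so sup_n |d_n| = d_1 = 3 + 17 = 20. So ||D|| = 20.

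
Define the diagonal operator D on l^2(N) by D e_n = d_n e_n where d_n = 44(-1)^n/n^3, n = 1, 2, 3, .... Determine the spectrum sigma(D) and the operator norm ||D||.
sigma(D) = {44(-1)^n/n^3 : n ≥ 1} ∪ {0}; ||D|| = 44

A bounded diagonal operator on l^2 with diagonal entries d_n has spectrum equal to the closure of {d_n : n ≥ 1}: every d_n is an eigenvalue (with eigenvector e_n), so {d_n} ⊂ sigma(D); the spectrum is closed, so its closure is too; and for lambda not in the closure, (D - lambda I) has bounded inverse (the diagonal entries 1/(d_n - lambda) are bounded). For our sequence d_n = 44(-1)^n/n^3, n = 1, 2, 3, ...:
  - {d_n} = {44(-1)^n/n^3 : n ≥ 1}; the only limit point is 0
  - closure = {44(-1)^n/n^3 : n ≥ 1} ∪ {0}
For the norm: a diagonal operator has ||D|| = sup_n |d_n|. Here |d_n| = 44/n^3 is decreasing, so sup_n |d_n| = |d_1| = 44. So ||D|| = 44.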